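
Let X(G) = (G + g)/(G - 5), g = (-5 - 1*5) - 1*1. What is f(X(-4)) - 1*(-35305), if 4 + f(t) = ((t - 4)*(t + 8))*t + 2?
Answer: 952166/27 ≈ 35265.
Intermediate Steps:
g = -11 (g = (-5 - 5) - 1 = -10 - 1 = -11)
X(G) = (-11 + G)/(-5 + G) (X(G) = (G - 11)/(G - 5) = (-11 + G)/(-5 + G))
f(t) = -2 + t*(-4 + t)*(8 + t) (f(t) = -4 + (((t - 4)*(t + 8))*t + 2) = -4 + (((-4 + t)*(8 + t))*t + 2) = -4 + (t*(-4 + t)*(8 + t) + 2) = -4 + (2 + t*(-4 + t)*(8 + t)) = -2 + t*(-4 + t)*(8 + t))
f(X(-4)) - 1*(-35305) = (-2 + ((-11 - 4)/(-5 - 4))³ - 32*(-11 - 4)/(-5 - 4) + 4*((-11 - 4)/(-5 - 4))²) - 1*(-35305) = (-2 + (-15/(-9))³ - 32*(-15)/(-9) + 4*(-15/(-9))²) + 35305 = (-2 + (-⅑*(-15))³ - (-32)*(-15)/9 + 4*(-⅑*(-15))²) + 35305 = (-2 + (5/3)³ - 32*5/3 + 4*(5/3)²) + 35305 = (-2 + 125/27 - 160/3 + 4*(25/9)) + 35305 = (-2 + 125/27 - 160/3 + 100/9) + 35305 = -1069/27 + 35305 = 952166/27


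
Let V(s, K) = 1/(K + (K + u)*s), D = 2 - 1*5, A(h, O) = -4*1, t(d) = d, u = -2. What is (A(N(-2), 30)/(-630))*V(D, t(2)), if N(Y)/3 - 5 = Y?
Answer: 1/315 ≈ 0.0031746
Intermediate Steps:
N(Y) = 15 + 3*Y
A(h, O) = -4
D = -3 (D = 2 - 5 = -3)
V(s, K) = 1/(K + s*(-2 + K)) (V(s, K) = 1/(K + (K - 2)*s) = 1/(K + (-2 + K)*s) = 1/(K + s*(-2 + K)))
(A(N(-2), 30)/(-630))*V(D, t(2)) = (-4/(-630))/(2 - 2*(-3) + 2*(-3)) = (-4*(-1/630))/(2 + 6 - 6) = (2/315)/2 = (2/315)*(1/2) = 1/315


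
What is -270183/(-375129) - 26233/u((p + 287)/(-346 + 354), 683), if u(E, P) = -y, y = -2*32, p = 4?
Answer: -3274489115/8002752 ≈ -409.17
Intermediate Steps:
y = -64
u(E, P) = 64 (u(E, P) = -1*(-64) = 64)
-270183/(-375129) - 26233/u((p + 287)/(-346 + 354), 683) = -270183/(-375129) - 26233/64 = -270183*(-1/375129) - 26233*1/64 = 90061/125043 - 26233/64 = -3274489115/8002752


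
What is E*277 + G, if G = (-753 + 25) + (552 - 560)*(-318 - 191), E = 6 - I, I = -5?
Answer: 6391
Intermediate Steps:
E = 11 (E = 6 - 1*(-5) = 6 + 5 = 11)
G = 3344 (G = -728 - 8*(-509) = -728 + 4072 = 3344)
E*277 + G = 11*277 + 3344 = 3047 + 3344 = 6391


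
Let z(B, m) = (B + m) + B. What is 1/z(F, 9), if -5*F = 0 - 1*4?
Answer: 5/53 ≈ 0.094340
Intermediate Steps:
F = ⅘ (F = -(0 - 1*4)/5 = -(0 - 4)/5 = -⅕*(-4) = ⅘ ≈ 0.80000)
z(B, m) = m + 2*B
1/z(F, 9) = 1/(9 + 2*(⅘)) = 1/(9 + 8/5) = 1/(53/5) = 5/53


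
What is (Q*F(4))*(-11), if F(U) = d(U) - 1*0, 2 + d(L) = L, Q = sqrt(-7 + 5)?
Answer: -22*I*sqrt(2) ≈ -31.113*I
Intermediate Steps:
Q = I*sqrt(2) (Q = sqrt(-2) = I*sqrt(2) ≈ 1.4142*I)
d(L) = -2 + L
F(U) = -2 + U (F(U) = (-2 + U) - 1*0 = (-2 + U) + 0 = -2 + U)
(Q*F(4))*(-11) = ((I*sqrt(2))*(-2 + 4))*(-11) = ((I*sqrt(2))*2)*(-11) = (2*I*sqrt(2))*(-11) = -22*I*sqrt(2)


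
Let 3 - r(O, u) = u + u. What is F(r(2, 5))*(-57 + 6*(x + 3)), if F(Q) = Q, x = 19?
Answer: -525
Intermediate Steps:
r(O, u) = 3 - 2*u (r(O, u) = 3 - (u + u) = 3 - 2*u)
F(r(2, 5))*(-57 + 6*(x + 3)) = (3 - 2*5)*(-57 + 6*(19 + 3)) = (3 - 10)*(-57 + 6*22) = -7*(-57 + 132) = -7*75 = -525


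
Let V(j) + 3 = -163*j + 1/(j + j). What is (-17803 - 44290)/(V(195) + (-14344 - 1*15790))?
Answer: 24216270/24149579 ≈ 1.0028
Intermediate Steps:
V(j) = -3 + 1/(2*j) - 163*j (V(j) = -3 + (-163*j + 1/(j + j)) = -3 + (-163*j + 1/(2*j)) = -3 + (1/(2*j) - 163*j) = -3 + 1/(2*j) - 163*j)
(-17803 - 44290)/(V(195) + (-14344 - 1*15790)) = (-17803 - 44290)/((-3 + (½)/195 - 163*195) + (-14344 - 1*15790)) = -62093/((-3 + (½)*(1/195) - 31785) + (-14344 - 15790)) = -62093/((-3 + 1/390 - 31785) - 30134) = -62093/(-12397319/390 - 30134) = -62093/(-24149579/390) = -62093*(-390/24149579) = 24216270/24149579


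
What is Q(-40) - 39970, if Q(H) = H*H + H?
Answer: -38410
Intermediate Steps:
Q(H) = H + H² (Q(H) = H² + H = H + H²)
Q(-40) - 39970 = -40*(1 - 40) - 39970 = -40*(-39) - 39970 = 1560 - 39970 = -38410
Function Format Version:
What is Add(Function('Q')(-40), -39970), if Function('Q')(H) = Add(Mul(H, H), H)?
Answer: -38410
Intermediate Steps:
Function('Q')(H) = Add(H, Pow(H, 2)) (Function('Q')(H) = Add(Pow(H, 2), H) = Add(H, Pow(H, 2)))
Add(Function('Q')(-40), -39970) = Add(Mul(-40, Add(1, -40)), -39970) = Add(Mul(-40, -39), -39970) = Add(1560, -39970) = -38410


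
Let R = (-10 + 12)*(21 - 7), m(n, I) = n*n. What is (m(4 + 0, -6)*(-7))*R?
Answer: -3136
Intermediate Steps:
m(n, I) = n**2
R = 28 (R = 2*14 = 28)
(m(4 + 0, -6)*(-7))*R = ((4 + 0)**2*(-7))*28 = (4**2*(-7))*28 = (16*(-7))*28 = -112*28 = -3136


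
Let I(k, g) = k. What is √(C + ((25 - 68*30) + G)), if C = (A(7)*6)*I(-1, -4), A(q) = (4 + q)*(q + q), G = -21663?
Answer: I*√24602 ≈ 156.85*I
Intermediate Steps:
A(q) = 2*q*(4 + q) (A(q) = (4 + q)*(2*q) = 2*q*(4 + q))
C = -924 (C = ((2*7*(4 + 7))*6)*(-1) = ((2*7*11)*6)*(-1) = (154*6)*(-1) = 924*(-1) = -924)
√(C + ((25 - 68*30) + G)) = √(-924 + ((25 - 68*30) - 21663)) = √(-924 + ((25 - 2040) - 21663)) = √(-924 + (-2015 - 21663)) = √(-924 - 23678) = √(-24602) = I*√24602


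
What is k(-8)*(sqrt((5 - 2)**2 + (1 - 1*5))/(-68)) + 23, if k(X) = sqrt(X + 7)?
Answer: 23 - I*sqrt(5)/68 ≈ 23.0 - 0.032883*I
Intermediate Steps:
k(X) = sqrt(7 + X)
k(-8)*(sqrt((5 - 2)**2 + (1 - 1*5))/(-68)) + 23 = sqrt(7 - 8)*(sqrt((5 - 2)**2 + (1 - 1*5))/(-68)) + 23 = sqrt(-1)*(sqrt(3**2 + (1 - 5))*(-1/68)) + 23 = I*(sqrt(9 - 4)*(-1/68)) + 23 = I*(sqrt(5)*(-1/68)) + 23 = I*(-sqrt(5)/68) + 23 = -I*sqrt(5)/68 + 23 = 23 - I*sqrt(5)/68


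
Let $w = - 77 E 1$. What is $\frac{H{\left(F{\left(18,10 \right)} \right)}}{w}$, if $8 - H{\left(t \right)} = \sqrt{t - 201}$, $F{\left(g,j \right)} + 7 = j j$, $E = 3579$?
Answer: $- \frac{8}{275583} + \frac{2 i \sqrt{3}}{91861} \approx -2.9029 \cdot 10^{-5} + 3.771 \cdot 10^{-5} i$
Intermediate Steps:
$F{\left(g,j \right)} = -7 + j^{2}$ ($F{\left(g,j \right)} = -7 + j j = -7 + j^{2}$)
$H{\left(t \right)} = 8 - \sqrt{-201 + t}$ ($H{\left(t \right)} = 8 - \sqrt{t - 201} = 8 - \sqrt{-201 + t}$)
$w = -275583$ ($w = \left(-77\right) 3579 \cdot 1 = \left(-275583\right) 1 = -275583$)
$\frac{H{\left(F{\left(18,10 \right)} \right)}}{w} = \frac{8 - \sqrt{-201 - \left(7 - 10^{2}\right)}}{-275583} = \left(8 - \sqrt{-201 + \left(-7 + 100\right)}\right) \left(- \frac{1}{275583}\right) = \left(8 - \sqrt{-201 + 93}\right) \left(- \frac{1}{275583}\right) = \left(8 - \sqrt{-108}\right) \left(- \frac{1}{275583}\right) = \left(8 - 6 i \sqrt{3}\right) \left(- \frac{1}{275583}\right) = - \frac{8}{275583} + \frac{2 i \sqrt{3}}{91861}$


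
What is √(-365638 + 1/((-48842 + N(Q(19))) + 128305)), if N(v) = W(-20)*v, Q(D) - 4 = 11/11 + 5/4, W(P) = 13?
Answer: I*√4112883240748466/106059 ≈ 604.68*I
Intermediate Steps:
Q(D) = 25/4 (Q(D) = 4 + (11/11 + 5/4) = 4 + (11*(1/11) + 5*(¼)) = 4 + (1 + 5/4) = 4 + 9/4 = 25/4)
N(v) = 13*v
√(-365638 + 1/((-48842 + N(Q(19))) + 128305)) = √(-365638 + 1/((-48842 + 13*(25/4)) + 128305)) = √(-365638 + 1/((-48842 + 325/4) + 128305)) = √(-365638 + 1/(-195043/4 + 128305)) = √(-365638 + 1/(318177/4)) = √(-365638 + 4/318177) = √(-116337601922/318177) = I*√4112883240748466/106059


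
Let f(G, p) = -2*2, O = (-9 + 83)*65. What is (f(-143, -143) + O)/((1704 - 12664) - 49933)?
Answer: -4806/60893 ≈ -0.078925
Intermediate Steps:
O = 4810 (O = 74*65 = 4810)
f(G, p) = -4
(f(-143, -143) + O)/((1704 - 12664) - 49933) = (-4 + 4810)/((1704 - 12664) - 49933) = 4806/(-10960 - 49933) = 4806/(-60893) = 4806*(-1/60893) = -4806/60893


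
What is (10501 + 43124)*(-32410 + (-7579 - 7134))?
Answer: -2526970875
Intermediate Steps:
(10501 + 43124)*(-32410 + (-7579 - 7134)) = 53625*(-32410 - 14713) = 53625*(-47123) = -2526970875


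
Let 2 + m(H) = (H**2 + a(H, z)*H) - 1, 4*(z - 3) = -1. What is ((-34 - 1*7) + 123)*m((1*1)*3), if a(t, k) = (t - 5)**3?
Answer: -1476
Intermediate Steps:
z = 11/4 (z = 3 + (1/4)*(-1) = 3 - 1/4 = 11/4 ≈ 2.7500)
a(t, k) = (-5 + t)**3
m(H) = -3 + H**2 + H*(-5 + H)**3 (m(H) = -2 + ((H**2 + (-5 + H)**3*H) - 1) = -2 + ((H**2 + H*(-5 + H)**3) - 1) = -2 + (-1 + H**2 + H*(-5 + H)**3) = -3 + H**2 + H*(-5 + H)**3)
((-34 - 1*7) + 123)*m((1*1)*3) = ((-34 - 1*7) + 123)*(-3 + ((1*1)*3)**2 + ((1*1)*3)*(-5 + (1*1)*3)**3) = ((-34 - 7) + 123)*(-3 + (1*3)**2 + (1*3)*(-5 + 1*3)**3) = (-41 + 123)*(-3 + 3**2 + 3*(-5 + 3)**3) = 82*(-3 + 9 + 3*(-2)**3) = 82*(-3 + 9 + 3*(-8)) = 82*(-3 + 9 - 24) = 82*(-18) = -1476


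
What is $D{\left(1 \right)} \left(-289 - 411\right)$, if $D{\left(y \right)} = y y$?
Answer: $-700$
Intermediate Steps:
$D{\left(y \right)} = y^{2}$
$D{\left(1 \right)} \left(-289 - 411\right) = 1^{2} \left(-289 - 411\right) = 1 \left(-700\right) = -700$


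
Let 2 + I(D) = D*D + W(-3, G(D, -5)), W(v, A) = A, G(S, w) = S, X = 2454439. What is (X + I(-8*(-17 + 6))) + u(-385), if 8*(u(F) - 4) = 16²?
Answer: 2462305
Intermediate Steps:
I(D) = -2 + D + D² (I(D) = -2 + (D*D + D) = -2 + (D² + D) = -2 + (D + D²) = -2 + D + D²)
u(F) = 36 (u(F) = 4 + (⅛)*16² = 4 + (⅛)*256 = 4 + 32 = 36)
(X + I(-8*(-17 + 6))) + u(-385) = (2454439 + (-2 - 8*(-17 + 6) + (-8*(-17 + 6))²)) + 36 = (2454439 + (-2 - 8*(-11) + (-8*(-11))²)) + 36 = (2454439 + (-2 + 88 + 88²)) + 36 = (2454439 + (-2 + 88 + 7744)) + 36 = (2454439 + 7830) + 36 = 2462269 + 36 = 2462305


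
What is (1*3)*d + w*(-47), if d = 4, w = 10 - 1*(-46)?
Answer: -2620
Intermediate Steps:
w = 56 (w = 10 + 46 = 56)
(1*3)*d + w*(-47) = (1*3)*4 + 56*(-47) = 3*4 - 2632 = 12 - 2632 = -2620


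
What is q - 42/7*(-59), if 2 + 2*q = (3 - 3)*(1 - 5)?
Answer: 353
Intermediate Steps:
q = -1 (q = -1 + ((3 - 3)*(1 - 5))/2 = -1 + (0*(-4))/2 = -1 + (1/2)*0 = -1 + 0 = -1)
q - 42/7*(-59) = -1 - 42/7*(-59) = -1 - 42*1/7*(-59) = -1 - 6*(-59) = -1 + 354 = 353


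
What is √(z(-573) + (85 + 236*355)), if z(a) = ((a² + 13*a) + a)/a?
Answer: √83306 ≈ 288.63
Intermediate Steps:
z(a) = (a² + 14*a)/a
√(z(-573) + (85 + 236*355)) = √((14 - 573) + (85 + 236*355)) = √(-559 + (85 + 83780)) = √(-559 + 83865) = √83306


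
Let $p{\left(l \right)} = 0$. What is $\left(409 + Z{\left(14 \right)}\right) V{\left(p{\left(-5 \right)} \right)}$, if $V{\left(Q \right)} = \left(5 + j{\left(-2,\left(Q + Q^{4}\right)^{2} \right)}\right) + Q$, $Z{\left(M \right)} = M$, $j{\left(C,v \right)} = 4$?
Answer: $3807$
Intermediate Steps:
$V{\left(Q \right)} = 9 + Q$ ($V{\left(Q \right)} = \left(5 + 4\right) + Q = 9 + Q$)
$\left(409 + Z{\left(14 \right)}\right) V{\left(p{\left(-5 \right)} \right)} = \left(409 + 14\right) \left(9 + 0\right) = 423 \cdot 9 = 3807$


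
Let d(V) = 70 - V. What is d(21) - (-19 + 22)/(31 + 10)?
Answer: 2006/41 ≈ 48.927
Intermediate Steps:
d(21) - (-19 + 22)/(31 + 10) = (70 - 1*21) - (-19 + 22)/(31 + 10) = (70 - 21) - 3/41 = 49 - 3/41 = 2006/41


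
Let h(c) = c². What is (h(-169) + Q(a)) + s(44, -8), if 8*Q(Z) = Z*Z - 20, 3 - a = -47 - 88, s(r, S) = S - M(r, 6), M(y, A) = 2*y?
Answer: 30843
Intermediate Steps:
s(r, S) = S - 2*r
a = 138 (a = 3 - (-47 - 88) = 3 - 1*(-135) = 3 + 135 = 138)
Q(Z) = -5/2 + Z²/8 (Q(Z) = (Z*Z - 20)/8 = (Z² - 20)/8 = (-20 + Z²)/8 = -5/2 + Z²/8)
(h(-169) + Q(a)) + s(44, -8) = ((-169)² + (-5/2 + (⅛)*138²)) + (-8 - 2*44) = (28561 + (-5/2 + (⅛)*19044)) + (-8 - 88) = (28561 + (-5/2 + 4761/2)) - 96 = (28561 + 2378) - 96 = 30939 - 96 = 30843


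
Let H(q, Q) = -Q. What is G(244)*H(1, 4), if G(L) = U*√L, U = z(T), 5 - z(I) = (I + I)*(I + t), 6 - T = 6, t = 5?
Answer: -40*√61 ≈ -312.41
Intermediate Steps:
T = 0 (T = 6 - 1*6 = 6 - 6 = 0)
z(I) = 5 - 2*I*(5 + I) (z(I) = 5 - (I + I)*(I + 5) = 5 - 2*I*(5 + I))
U = 5 (U = 5 - 10*0 - 2*0² = 5 + 0 - 2*0 = 5 + 0 + 0 = 5)
G(L) = 5*√L
G(244)*H(1, 4) = (5*√244)*(-1*4) = (5*(2*√61))*(-4) = (10*√61)*(-4) = -40*√61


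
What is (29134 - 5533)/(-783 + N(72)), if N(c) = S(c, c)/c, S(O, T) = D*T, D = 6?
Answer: -7867/259 ≈ -30.375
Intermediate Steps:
S(O, T) = 6*T
N(c) = 6 (N(c) = (6*c)/c = 6)
(29134 - 5533)/(-783 + N(72)) = (29134 - 5533)/(-783 + 6) = 23601/(-777) = 23601*(-1/777) = -7867/259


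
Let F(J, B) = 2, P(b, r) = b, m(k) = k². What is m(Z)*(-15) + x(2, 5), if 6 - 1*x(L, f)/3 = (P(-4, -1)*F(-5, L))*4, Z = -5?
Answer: -261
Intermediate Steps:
x(L, f) = 114 (x(L, f) = 18 - 3*(-4*2)*4 = 18 - (-24)*4 = 18 - 3*(-32) = 18 + 96 = 114)
m(Z)*(-15) + x(2, 5) = (-5)²*(-15) + 114 = 25*(-15) + 114 = -375 + 114 = -261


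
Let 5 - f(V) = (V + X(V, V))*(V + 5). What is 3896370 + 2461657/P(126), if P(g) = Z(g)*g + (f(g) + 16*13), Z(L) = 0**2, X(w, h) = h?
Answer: 127794577973/32799 ≈ 3.8963e+6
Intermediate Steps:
f(V) = 5 - 2*V*(5 + V) (f(V) = 5 - (V + V)*(V + 5) = 5 - 2*V*(5 + V))
Z(L) = 0
P(g) = 213 - 10*g - 2*g**2 (P(g) = 0*g + ((5 - 10*g - 2*g**2) + 16*13) = 0 + ((5 - 10*g - 2*g**2) + 208) = 0 + (213 - 10*g - 2*g**2) = 213 - 10*g - 2*g**2)
3896370 + 2461657/P(126) = 3896370 + 2461657/(213 - 10*126 - 2*126**2) = 3896370 + 2461657/(213 - 1260 - 2*15876) = 3896370 + 2461657/(213 - 1260 - 31752) = 3896370 + 2461657/(-32799) = 3896370 + 2461657*(-1/32799) = 3896370 - 2461657/32799 = 127794577973/32799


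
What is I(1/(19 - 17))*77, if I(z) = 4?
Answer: 308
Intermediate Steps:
I(1/(19 - 17))*77 = 4*77 = 308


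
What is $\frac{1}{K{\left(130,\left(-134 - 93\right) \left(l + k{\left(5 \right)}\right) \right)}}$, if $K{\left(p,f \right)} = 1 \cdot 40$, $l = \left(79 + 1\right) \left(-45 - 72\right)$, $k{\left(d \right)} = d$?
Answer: $\frac{1}{40} \approx 0.025$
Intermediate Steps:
$l = -9360$ ($l = 80 \left(-117\right) = -9360$)
$K{\left(p,f \right)} = 40$
$\frac{1}{K{\left(130,\left(-134 - 93\right) \left(l + k{\left(5 \right)}\right) \right)}} = \frac{1}{40}$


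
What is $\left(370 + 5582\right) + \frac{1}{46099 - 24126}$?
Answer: $\frac{130783297}{21973} \approx 5952.0$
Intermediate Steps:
$\left(370 + 5582\right) + \frac{1}{46099 - 24126} = 5952 + \frac{1}{21973} = \frac{130783297}{21973}$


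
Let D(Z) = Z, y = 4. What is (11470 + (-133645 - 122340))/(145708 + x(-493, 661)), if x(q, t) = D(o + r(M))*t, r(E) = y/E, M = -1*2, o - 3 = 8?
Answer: -244515/151657 ≈ -1.6123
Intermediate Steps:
o = 11 (o = 3 + 8 = 11)
M = -2
r(E) = 4/E
x(q, t) = 9*t (x(q, t) = (11 + 4/(-2))*t = (11 + 4*(-½))*t = (11 - 2)*t = 9*t)
(11470 + (-133645 - 122340))/(145708 + x(-493, 661)) = (11470 + (-133645 - 122340))/(145708 + 9*661) = (11470 - 255985)/(145708 + 5949) = -244515/151657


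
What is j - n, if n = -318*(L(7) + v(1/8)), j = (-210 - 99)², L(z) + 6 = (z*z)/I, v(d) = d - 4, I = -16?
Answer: 730935/8 ≈ 91367.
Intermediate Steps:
v(d) = -4 + d
L(z) = -6 - z²/16 (L(z) = -6 + (z*z)/(-16) = -6 + z²*(-1/16) = -6 - z²/16)
j = 95481 (j = (-309)² = 95481)
n = 32913/8 (n = -318*((-6 - 1/16*7²) + (-4 + 1/8)) = -318*((-6 - 1/16*49) + (-4 + ⅛)) = -318*((-6 - 49/16) - 31/8) = -318*(-145/16 - 31/8) = -318*(-207/16) = 32913/8 ≈ 4114.1)
j - n = 95481 - 1*32913/8 = 95481 - 32913/8 = 730935/8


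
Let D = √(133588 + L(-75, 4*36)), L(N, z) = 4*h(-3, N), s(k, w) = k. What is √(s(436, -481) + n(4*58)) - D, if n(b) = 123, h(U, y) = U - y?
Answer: √559 - 2*√33469 ≈ -342.25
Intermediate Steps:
L(N, z) = -12 - 4*N (L(N, z) = 4*(-3 - N) = -12 - 4*N)
D = 2*√33469 (D = √(133588 + (-12 - 4*(-75))) = √(133588 + (-12 + 300)) = √(133588 + 288) = √133876 = 2*√33469 ≈ 365.89)
√(s(436, -481) + n(4*58)) - D = √(436 + 123) - 2*√33469 = √559 - 2*√33469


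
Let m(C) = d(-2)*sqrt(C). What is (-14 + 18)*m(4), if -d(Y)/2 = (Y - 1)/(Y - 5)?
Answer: -48/7 ≈ -6.8571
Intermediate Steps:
d(Y) = -2*(-1 + Y)/(-5 + Y) (d(Y) = -2*(Y - 1)/(Y - 5) = -2*(-1 + Y)/(-5 + Y))
m(C) = -6*sqrt(C)/7 (m(C) = (2*(1 - 1*(-2))/(-5 - 2))*sqrt(C) = (2*(1 + 2)/(-7))*sqrt(C) = (2*(-1/7)*3)*sqrt(C) = -6*sqrt(C)/7)
(-14 + 18)*m(4) = (-14 + 18)*(-6*sqrt(4)/7) = 4*(-6/7*2) = 4*(-12/7) = -48/7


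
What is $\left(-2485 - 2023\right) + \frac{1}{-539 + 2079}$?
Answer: $- \frac{6942319}{1540} \approx -4508.0$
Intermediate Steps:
$\left(-2485 - 2023\right) + \frac{1}{-539 + 2079} = -4508 + \frac{1}{1540} = - \frac{6942319}{1540}$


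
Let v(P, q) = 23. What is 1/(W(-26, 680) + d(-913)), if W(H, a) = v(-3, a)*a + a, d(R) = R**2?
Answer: 1/849889 ≈ 1.1766e-6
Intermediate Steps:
W(H, a) = 24*a (W(H, a) = 23*a + a = 24*a)
1/(W(-26, 680) + d(-913)) = 1/(24*680 + (-913)**2) = 1/(16320 + 833569) = 1/849889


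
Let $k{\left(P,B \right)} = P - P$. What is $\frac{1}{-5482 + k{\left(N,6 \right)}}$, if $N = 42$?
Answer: $- \frac{1}{5482} \approx -0.00018242$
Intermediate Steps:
$k{\left(P,B \right)} = 0$
$\frac{1}{-5482 + k{\left(N,6 \right)}} = \frac{1}{-5482 + 0} = \frac{1}{-5482} = - \frac{1}{5482}$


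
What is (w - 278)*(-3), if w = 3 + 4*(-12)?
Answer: 969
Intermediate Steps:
w = -45 (w = 3 - 48 = -45)
(w - 278)*(-3) = (-45 - 278)*(-3) = -323*(-3) = 969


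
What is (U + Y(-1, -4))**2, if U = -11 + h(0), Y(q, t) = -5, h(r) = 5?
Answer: 121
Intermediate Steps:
U = -6 (U = -11 + 5 = -6)
(U + Y(-1, -4))**2 = (-6 - 5)**2 = (-11)**2 = 121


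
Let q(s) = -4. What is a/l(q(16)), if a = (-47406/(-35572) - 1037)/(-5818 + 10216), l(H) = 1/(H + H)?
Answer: 36840758/19555707 ≈ 1.8839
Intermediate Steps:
l(H) = 1/(2*H)
a = -18420379/78222828 (a = (-47406*(-1/35572) - 1037)/4398 = (23703/17786 - 1037)*(1/4398) = -18420379/17786*1/4398 = -18420379/78222828 ≈ -0.23549)
a/l(q(16)) = -18420379/(78222828*((½)/(-4))) = -18420379/(78222828*((½)*(-¼))) = -18420379/(78222828*(-⅛)) = -18420379/78222828*(-8) = 36840758/19555707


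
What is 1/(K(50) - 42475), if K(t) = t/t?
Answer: -1/42474 ≈ -2.3544e-5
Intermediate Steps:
K(t) = 1
1/(K(50) - 42475) = 1/(1 - 42475) = 1/(-42474) = -1/42474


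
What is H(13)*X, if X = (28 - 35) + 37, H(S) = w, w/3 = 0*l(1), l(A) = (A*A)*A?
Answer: 0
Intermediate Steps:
l(A) = A³ (l(A) = A²*A = A³)
w = 0 (w = 3*(0*1³) = 3*(0*1) = 3*0 = 0)
H(S) = 0
X = 30 (X = -7 + 37 = 30)
H(13)*X = 0*30 = 0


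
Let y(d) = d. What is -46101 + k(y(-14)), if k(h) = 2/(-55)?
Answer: -2535557/55 ≈ -46101.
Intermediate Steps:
k(h) = -2/55 (k(h) = 2*(-1/55) = -2/55)
-46101 + k(y(-14)) = -46101 - 2/55 = -2535557/55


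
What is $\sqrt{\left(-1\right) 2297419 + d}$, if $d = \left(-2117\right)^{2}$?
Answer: $\sqrt{2184270} \approx 1477.9$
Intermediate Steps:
$d = 4481689$
$\sqrt{\left(-1\right) 2297419 + d} = \sqrt{\left(-1\right) 2297419 + 4481689} = \sqrt{-2297419 + 4481689} = \sqrt{2184270}$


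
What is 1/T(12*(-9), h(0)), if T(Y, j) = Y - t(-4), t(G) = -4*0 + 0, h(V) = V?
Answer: -1/108 ≈ -0.0092593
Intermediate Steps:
t(G) = 0 (t(G) = 0 + 0 = 0)
T(Y, j) = Y (T(Y, j) = Y - 1*0 = Y + 0 = Y)
1/T(12*(-9), h(0)) = 1/(12*(-9)) = 1/(-108) = -1/108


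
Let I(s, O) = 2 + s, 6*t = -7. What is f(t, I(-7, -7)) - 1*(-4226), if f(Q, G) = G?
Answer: 4221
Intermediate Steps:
t = -7/6 (t = (⅙)*(-7) = -7/6 ≈ -1.1667)
f(t, I(-7, -7)) - 1*(-4226) = (2 - 7) - 1*(-4226) = -5 + 4226 = 4221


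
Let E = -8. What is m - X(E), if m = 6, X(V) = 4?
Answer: 2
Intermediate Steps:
m - X(E) = 6 - 1*4 = 6 - 4 = 2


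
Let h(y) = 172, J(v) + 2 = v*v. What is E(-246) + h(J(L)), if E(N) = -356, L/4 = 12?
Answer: -184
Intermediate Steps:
L = 48 (L = 4*12 = 48)
J(v) = -2 + v² (J(v) = -2 + v*v = -2 + v²)
E(-246) + h(J(L)) = -356 + 172 = -184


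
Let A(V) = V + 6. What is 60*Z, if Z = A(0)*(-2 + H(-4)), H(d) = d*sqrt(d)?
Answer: -720 - 2880*I ≈ -720.0 - 2880.0*I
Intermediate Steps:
A(V) = 6 + V
H(d) = d**(3/2)
Z = -12 - 48*I (Z = (6 + 0)*(-2 + (-4)**(3/2)) = 6*(-2 - 8*I) = -12 - 48*I ≈ -12.0 - 48.0*I)
60*Z = 60*(-12 - 48*I) = -720 - 2880*I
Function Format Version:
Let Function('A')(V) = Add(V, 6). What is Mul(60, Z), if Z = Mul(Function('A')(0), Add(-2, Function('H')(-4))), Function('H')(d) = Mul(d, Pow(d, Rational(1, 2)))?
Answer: Add(-720, Mul(-2880, I)) ≈ Add(-720.00, Mul(-2880.0, I))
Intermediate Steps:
Function('A')(V) = Add(6, V)
Function('H')(d) = Pow(d, Rational(3, 2))
Z = Add(-12, Mul(-48, I)) (Z = Mul(Add(6, 0), Add(-2, Pow(-4, Rational(3, 2)))) = Mul(6, Add(-2, Mul(-8, I))) = Add(-12, Mul(-48, I)) ≈ Add(-12.000, Mul(-48.000, I)))
Mul(60, Z) = Mul(60, Add(-12, Mul(-48, I))) = Add(-720, Mul(-2880, I))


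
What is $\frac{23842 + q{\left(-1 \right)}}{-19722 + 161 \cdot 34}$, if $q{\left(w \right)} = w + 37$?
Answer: $- \frac{11939}{7124} \approx -1.6759$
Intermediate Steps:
$q{\left(w \right)} = 37 + w$
$\frac{23842 + q{\left(-1 \right)}}{-19722 + 161 \cdot 34} = \frac{23842 + \left(37 - 1\right)}{-19722 + 161 \cdot 34} = \frac{23842 + 36}{-19722 + 5474} = \frac{23878}{-14248} = 23878 \left(- \frac{1}{14248}\right) = - \frac{11939}{7124}$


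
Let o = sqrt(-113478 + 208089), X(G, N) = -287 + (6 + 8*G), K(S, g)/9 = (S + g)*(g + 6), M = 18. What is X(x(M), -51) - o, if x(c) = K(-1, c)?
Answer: 29095 - sqrt(94611) ≈ 28787.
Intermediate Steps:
K(S, g) = 9*(6 + g)*(S + g) (K(S, g) = 9*((S + g)*(g + 6)) = 9*((S + g)*(6 + g)) = 9*((6 + g)*(S + g)) = 9*(6 + g)*(S + g))
x(c) = -54 + 9*c**2 + 45*c (x(c) = 9*c**2 + 54*(-1) + 54*c + 9*(-1)*c = 9*c**2 - 54 + 54*c - 9*c = -54 + 9*c**2 + 45*c)
X(G, N) = -281 + 8*G
o = sqrt(94611) ≈ 307.59
X(x(M), -51) - o = (-281 + 8*(-54 + 9*18**2 + 45*18)) - sqrt(94611) = (-281 + 8*(-54 + 9*324 + 810)) - sqrt(94611) = (-281 + 8*(-54 + 2916 + 810)) - sqrt(94611) = (-281 + 8*3672) - sqrt(94611) = (-281 + 29376) - sqrt(94611) = 29095 - sqrt(94611)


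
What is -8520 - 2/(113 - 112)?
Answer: -8522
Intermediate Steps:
-8520 - 2/(113 - 112) = -8520 - 2/1 = -8520 - 2 = -8522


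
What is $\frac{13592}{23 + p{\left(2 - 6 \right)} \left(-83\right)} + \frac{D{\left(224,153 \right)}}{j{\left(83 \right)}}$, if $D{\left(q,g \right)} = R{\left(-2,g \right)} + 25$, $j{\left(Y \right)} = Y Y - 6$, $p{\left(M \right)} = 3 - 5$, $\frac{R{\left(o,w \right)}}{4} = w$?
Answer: $\frac{93674129}{1300887} \approx 72.008$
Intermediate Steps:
$R{\left(o,w \right)} = 4 w$
$p{\left(M \right)} = -2$ ($p{\left(M \right)} = 3 - 5 = -2$)
$j{\left(Y \right)} = -6 + Y^{2}$ ($j{\left(Y \right)} = Y^{2} - 6 = -6 + Y^{2}$)
$D{\left(q,g \right)} = 25 + 4 g$ ($D{\left(q,g \right)} = 4 g + 25 = 25 + 4 g$)
$\frac{13592}{23 + p{\left(2 - 6 \right)} \left(-83\right)} + \frac{D{\left(224,153 \right)}}{j{\left(83 \right)}} = \frac{13592}{23 - -166} + \frac{25 + 4 \cdot 153}{-6 + 83^{2}} = \frac{13592}{23 + 166} + \frac{25 + 612}{-6 + 6889} = \frac{13592}{189} + \frac{637}{6883} = \frac{93674129}{1300887}$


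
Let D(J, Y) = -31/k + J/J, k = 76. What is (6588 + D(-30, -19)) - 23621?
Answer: -1294463/76 ≈ -17032.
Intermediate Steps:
D(J, Y) = 45/76 (D(J, Y) = -31/76 + J/J = -31*1/76 + 1 = -31/76 + 1 = 45/76)
(6588 + D(-30, -19)) - 23621 = (6588 + 45/76) - 23621 = 500733/76 - 23621 = -1294463/76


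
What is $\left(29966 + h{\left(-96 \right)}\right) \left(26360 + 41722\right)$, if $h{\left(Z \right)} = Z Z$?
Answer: $2667588924$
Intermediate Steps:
$h{\left(Z \right)} = Z^{2}$
$\left(29966 + h{\left(-96 \right)}\right) \left(26360 + 41722\right) = \left(29966 + \left(-96\right)^{2}\right) \left(26360 + 41722\right) = \left(29966 + 9216\right) 68082 = 39182 \cdot 68082 = 2667588924$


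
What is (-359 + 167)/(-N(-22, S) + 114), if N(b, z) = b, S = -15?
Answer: -24/17 ≈ -1.4118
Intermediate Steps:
(-359 + 167)/(-N(-22, S) + 114) = (-359 + 167)/(-1*(-22) + 114) = -192/(22 + 114) = -192/136 = -192*1/136 = -24/17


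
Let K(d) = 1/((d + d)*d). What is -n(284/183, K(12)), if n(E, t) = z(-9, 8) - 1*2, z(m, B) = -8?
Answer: 10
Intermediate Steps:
K(d) = 1/(2*d**2) (K(d) = 1/(((2*d))*d) = (1/(2*d))/d = 1/(2*d**2))
n(E, t) = -10 (n(E, t) = -8 - 1*2 = -8 - 2 = -10)
-n(284/183, K(12)) = -1*(-10) = 10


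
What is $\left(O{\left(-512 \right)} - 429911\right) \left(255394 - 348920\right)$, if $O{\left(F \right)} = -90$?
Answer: $40216273526$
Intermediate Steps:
$\left(O{\left(-512 \right)} - 429911\right) \left(255394 - 348920\right) = \left(-90 - 429911\right) \left(255394 - 348920\right) = - 430001 \left(255394 - 348920\right) = \left(-430001\right) \left(-93526\right) = 40216273526$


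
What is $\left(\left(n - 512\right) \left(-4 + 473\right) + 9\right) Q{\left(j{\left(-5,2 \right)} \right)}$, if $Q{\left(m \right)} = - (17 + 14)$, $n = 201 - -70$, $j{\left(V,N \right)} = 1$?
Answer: $3503620$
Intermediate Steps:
$n = 271$ ($n = 201 + 70 = 271$)
$Q{\left(m \right)} = -31$ ($Q{\left(m \right)} = \left(-1\right) 31 = -31$)
$\left(\left(n - 512\right) \left(-4 + 473\right) + 9\right) Q{\left(j{\left(-5,2 \right)} \right)} = \left(\left(271 - 512\right) \left(-4 + 473\right) + 9\right) \left(-31\right) = \left(\left(-241\right) 469 + 9\right) \left(-31\right) = \left(-113029 + 9\right) \left(-31\right) = \left(-113020\right) \left(-31\right) = 3503620$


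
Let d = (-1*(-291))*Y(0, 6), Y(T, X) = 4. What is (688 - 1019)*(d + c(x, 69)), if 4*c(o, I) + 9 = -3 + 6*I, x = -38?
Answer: -837099/2 ≈ -4.1855e+5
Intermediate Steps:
c(o, I) = -3 + 3*I/2 (c(o, I) = -9/4 + (-3 + 6*I)/4 = -9/4 + (-¾ + 3*I/2) = -3 + 3*I/2)
d = 1164 (d = -1*(-291)*4 = 291*4 = 1164)
(688 - 1019)*(d + c(x, 69)) = (688 - 1019)*(1164 + (-3 + (3/2)*69)) = -331*(1164 + (-3 + 207/2)) = -331*(1164 + 201/2) = -331*2529/2 = -837099/2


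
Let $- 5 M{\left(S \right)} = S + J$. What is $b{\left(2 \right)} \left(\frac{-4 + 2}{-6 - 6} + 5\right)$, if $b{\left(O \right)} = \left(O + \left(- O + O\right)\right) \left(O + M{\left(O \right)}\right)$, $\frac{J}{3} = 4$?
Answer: $- \frac{124}{15} \approx -8.2667$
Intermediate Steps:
$J = 12$ ($J = 3 \cdot 4 = 12$)
$M{\left(S \right)} = - \frac{12}{5} - \frac{S}{5}$ ($M{\left(S \right)} = - \frac{S + 12}{5} = - \frac{12 + S}{5} = - \frac{12}{5} - \frac{S}{5}$)
$b{\left(O \right)} = O \left(- \frac{12}{5} + \frac{4 O}{5}\right)$ ($b{\left(O \right)} = \left(O + \left(- O + O\right)\right) \left(O - \left(\frac{12}{5} + \frac{O}{5}\right)\right) = \left(O + 0\right) \left(- \frac{12}{5} + \frac{4 O}{5}\right) = O \left(- \frac{12}{5} + \frac{4 O}{5}\right)$)
$b{\left(2 \right)} \left(\frac{-4 + 2}{-6 - 6} + 5\right) = \frac{4}{5} \cdot 2 \left(-3 + 2\right) \left(\frac{-4 + 2}{-6 - 6} + 5\right) = \frac{4}{5} \cdot 2 \left(-1\right) \left(- \frac{2}{-12} + 5\right) = - \frac{8 \left(\left(-2\right) \left(- \frac{1}{12}\right) + 5\right)}{5} = - \frac{8 \left(\frac{1}{6} + 5\right)}{5} = \left(- \frac{8}{5}\right) \frac{31}{6} = - \frac{124}{15}$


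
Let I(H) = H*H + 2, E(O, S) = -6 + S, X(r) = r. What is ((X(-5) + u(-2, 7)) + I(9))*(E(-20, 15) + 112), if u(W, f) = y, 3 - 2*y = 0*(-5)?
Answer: 19239/2 ≈ 9619.5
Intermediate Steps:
I(H) = 2 + H**2 (I(H) = H**2 + 2 = 2 + H**2)
y = 3/2 (y = 3/2 - 0*(-5) = 3/2 - 1/2*0 = 3/2 + 0 = 3/2 ≈ 1.5000)
u(W, f) = 3/2
((X(-5) + u(-2, 7)) + I(9))*(E(-20, 15) + 112) = ((-5 + 3/2) + (2 + 9**2))*((-6 + 15) + 112) = (-7/2 + (2 + 81))*(9 + 112) = (-7/2 + 83)*121 = (159/2)*121 = 19239/2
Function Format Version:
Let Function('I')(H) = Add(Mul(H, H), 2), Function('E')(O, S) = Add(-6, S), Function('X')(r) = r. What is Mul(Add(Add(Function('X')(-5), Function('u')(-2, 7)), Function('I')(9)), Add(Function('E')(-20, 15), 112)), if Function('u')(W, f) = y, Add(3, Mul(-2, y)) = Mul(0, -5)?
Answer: Rational(19239, 2) ≈ 9619.5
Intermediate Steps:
Function('I')(H) = Add(2, Pow(H, 2)) (Function('I')(H) = Add(Pow(H, 2), 2) = Add(2, Pow(H, 2)))
y = Rational(3, 2) (y = Add(Rational(3, 2), Mul(Rational(-1, 2), Mul(0, -5))) = Add(Rational(3, 2), Mul(Rational(-1, 2), 0)) = Add(Rational(3, 2), 0) = Rational(3, 2) ≈ 1.5000)
Function('u')(W, f) = Rational(3, 2)
Mul(Add(Add(Function('X')(-5), Function('u')(-2, 7)), Function('I')(9)), Add(Function('E')(-20, 15), 112)) = Mul(Add(Add(-5, Rational(3, 2)), Add(2, Pow(9, 2))), Add(Add(-6, 15), 112)) = Mul(Add(Rational(-7, 2), Add(2, 81)), Add(9, 112)) = Mul(Add(Rational(-7, 2), 83), 121) = Mul(Rational(159, 2), 121) = Rational(19239, 2)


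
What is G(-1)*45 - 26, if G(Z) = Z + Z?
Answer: -116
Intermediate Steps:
G(Z) = 2*Z
G(-1)*45 - 26 = (2*(-1))*45 - 26 = -2*45 - 26 = -90 - 26 = -116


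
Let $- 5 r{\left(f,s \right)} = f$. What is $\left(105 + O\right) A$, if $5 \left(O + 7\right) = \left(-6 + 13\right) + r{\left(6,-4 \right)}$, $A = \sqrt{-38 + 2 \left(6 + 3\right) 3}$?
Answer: $\frac{9916}{25} \approx 396.64$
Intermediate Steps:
$r{\left(f,s \right)} = - \frac{f}{5}$
$A = 4$ ($A = \sqrt{-38 + 2 \cdot 9 \cdot 3} = \sqrt{-38 + 18 \cdot 3} = \sqrt{-38 + 54} = \sqrt{16} = 4$)
$O = - \frac{146}{25}$ ($O = -7 + \frac{\left(-6 + 13\right) - \frac{6}{5}}{5} = -7 + \frac{7 - \frac{6}{5}}{5} = -7 + \frac{1}{5} \cdot \frac{29}{5} = -7 + \frac{29}{25} = - \frac{146}{25} \approx -5.84$)
$\left(105 + O\right) A = \left(105 - \frac{146}{25}\right) 4 = \frac{2479}{25} \cdot 4 = \frac{9916}{25}$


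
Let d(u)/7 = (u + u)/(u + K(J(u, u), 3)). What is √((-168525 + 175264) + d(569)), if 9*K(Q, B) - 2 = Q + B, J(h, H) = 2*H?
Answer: √204376485/174 ≈ 82.161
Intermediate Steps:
K(Q, B) = 2/9 + B/9 + Q/9 (K(Q, B) = 2/9 + (Q + B)/9 = 2/9 + (B + Q)/9 = 2/9 + (B/9 + Q/9) = 2/9 + B/9 + Q/9)
d(u) = 14*u/(5/9 + 11*u/9) (d(u) = 7*((u + u)/(u + (2/9 + (⅑)*3 + (2*u)/9))) = 7*((2*u)/(u + (2/9 + ⅓ + 2*u/9))) = 7*((2*u)/(u + (5/9 + 2*u/9))) = 7*((2*u)/(5/9 + 11*u/9)) = 7*(2*u/(5/9 + 11*u/9)) = 14*u/(5/9 + 11*u/9))
√((-168525 + 175264) + d(569)) = √((-168525 + 175264) + 126*569/(5 + 11*569)) = √(6739 + 126*569/(5 + 6259)) = √(6739 + 126*569/6264) = √(6739 + 126*569*(1/6264)) = √(6739 + 3983/348) = √(2349155/348) = √204376485/174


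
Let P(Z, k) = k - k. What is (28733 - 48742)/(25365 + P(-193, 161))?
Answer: -20009/25365 ≈ -0.78884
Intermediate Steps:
P(Z, k) = 0
(28733 - 48742)/(25365 + P(-193, 161)) = (28733 - 48742)/(25365 + 0) = -20009/25365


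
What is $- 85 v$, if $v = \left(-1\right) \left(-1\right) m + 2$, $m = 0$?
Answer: $-170$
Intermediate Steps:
$v = 2$ ($v = \left(-1\right) \left(-1\right) 0 + 2 = 1 \cdot 0 + 2 = 0 + 2 = 2$)
$- 85 v = \left(-85\right) 2 = -170$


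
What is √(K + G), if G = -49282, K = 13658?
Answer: 2*I*√8906 ≈ 188.74*I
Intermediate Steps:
√(K + G) = √(13658 - 49282) = √(-35624) = 2*I*√8906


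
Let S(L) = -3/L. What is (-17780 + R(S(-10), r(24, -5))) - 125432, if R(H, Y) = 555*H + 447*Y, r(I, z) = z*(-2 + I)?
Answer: -384431/2 ≈ -1.9222e+5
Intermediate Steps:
R(H, Y) = 447*Y + 555*H
(-17780 + R(S(-10), r(24, -5))) - 125432 = (-17780 + (447*(-5*(-2 + 24)) + 555*(-3/(-10)))) - 125432 = (-17780 + (447*(-5*22) + 555*(-3*(-⅒)))) - 125432 = (-17780 + (447*(-110) + 555*(3/10))) - 125432 = (-17780 + (-49170 + 333/2)) - 125432 = (-17780 - 98007/2) - 125432 = -133567/2 - 125432 = -384431/2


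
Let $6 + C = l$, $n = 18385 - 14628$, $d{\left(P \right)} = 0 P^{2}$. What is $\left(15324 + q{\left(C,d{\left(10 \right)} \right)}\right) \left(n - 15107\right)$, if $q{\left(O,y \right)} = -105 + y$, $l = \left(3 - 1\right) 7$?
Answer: $-172735650$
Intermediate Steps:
$l = 14$ ($l = 2 \cdot 7 = 14$)
$d{\left(P \right)} = 0$
$n = 3757$ ($n = 18385 - 14628 = 3757$)
$C = 8$ ($C = -6 + 14 = 8$)
$\left(15324 + q{\left(C,d{\left(10 \right)} \right)}\right) \left(n - 15107\right) = \left(15324 + \left(-105 + 0\right)\right) \left(3757 - 15107\right) = \left(15324 - 105\right) \left(-11350\right) = 15219 \left(-11350\right) = -172735650$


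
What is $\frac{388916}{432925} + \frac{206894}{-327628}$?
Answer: $\frac{18925093149}{70919175950} \approx 0.26685$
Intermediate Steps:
$\frac{388916}{432925} + \frac{206894}{-327628} = 388916 \cdot \frac{1}{432925} + 206894 \left(- \frac{1}{327628}\right) = \frac{388916}{432925} - \frac{103447}{163814} = \frac{18925093149}{70919175950}$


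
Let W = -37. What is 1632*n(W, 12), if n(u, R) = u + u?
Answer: -120768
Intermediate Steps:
n(u, R) = 2*u
1632*n(W, 12) = 1632*(2*(-37)) = 1632*(-74) = -120768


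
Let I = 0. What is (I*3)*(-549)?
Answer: 0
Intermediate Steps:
(I*3)*(-549) = (0*3)*(-549) = 0*(-549) = 0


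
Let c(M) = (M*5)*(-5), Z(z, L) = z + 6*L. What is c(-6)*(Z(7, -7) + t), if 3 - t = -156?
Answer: 18600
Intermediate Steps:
t = 159 (t = 3 - 1*(-156) = 3 + 156 = 159)
c(M) = -25*M (c(M) = (5*M)*(-5) = -25*M)
c(-6)*(Z(7, -7) + t) = (-25*(-6))*((7 + 6*(-7)) + 159) = 150*((7 - 42) + 159) = 150*(-35 + 159) = 150*124 = 18600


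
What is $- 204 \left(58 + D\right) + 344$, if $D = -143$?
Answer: $17684$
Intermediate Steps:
$- 204 \left(58 + D\right) + 344 = - 204 \left(58 - 143\right) + 344 = \left(-204\right) \left(-85\right) + 344 = 17340 + 344 = 17684$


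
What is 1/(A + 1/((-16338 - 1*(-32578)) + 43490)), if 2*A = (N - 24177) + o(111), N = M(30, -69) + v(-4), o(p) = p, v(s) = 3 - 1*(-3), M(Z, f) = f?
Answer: -29865/360306292 ≈ -8.2888e-5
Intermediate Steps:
v(s) = 6 (v(s) = 3 + 3 = 6)
N = -63 (N = -69 + 6 = -63)
A = -24129/2 (A = ((-63 - 24177) + 111)/2 = (-24240 + 111)/2 = (1/2)*(-24129) = -24129/2 ≈ -12065.)
1/(A + 1/((-16338 - 1*(-32578)) + 43490)) = 1/(-24129/2 + 1/((-16338 - 1*(-32578)) + 43490)) = 1/(-24129/2 + 1/((-16338 + 32578) + 43490)) = 1/(-24129/2 + 1/(16240 + 43490)) = 1/(-24129/2 + 1/59730) = 1/(-360306292/29865) = -29865/360306292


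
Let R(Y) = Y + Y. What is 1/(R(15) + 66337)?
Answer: 1/66367 ≈ 1.5068e-5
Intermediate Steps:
R(Y) = 2*Y
1/(R(15) + 66337) = 1/(2*15 + 66337) = 1/(30 + 66337) = 1/66367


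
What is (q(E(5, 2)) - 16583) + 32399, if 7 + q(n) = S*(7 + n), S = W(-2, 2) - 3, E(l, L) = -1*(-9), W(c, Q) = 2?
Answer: 15793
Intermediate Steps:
E(l, L) = 9
S = -1 (S = 2 - 3 = -1)
q(n) = -14 - n (q(n) = -7 - (7 + n) = -7 + (-7 - n) = -14 - n)
(q(E(5, 2)) - 16583) + 32399 = ((-14 - 1*9) - 16583) + 32399 = ((-14 - 9) - 16583) + 32399 = (-23 - 16583) + 32399 = -16606 + 32399 = 15793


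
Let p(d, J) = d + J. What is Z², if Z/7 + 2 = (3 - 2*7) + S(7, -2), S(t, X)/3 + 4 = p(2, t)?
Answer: 196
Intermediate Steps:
p(d, J) = J + d
S(t, X) = -6 + 3*t (S(t, X) = -12 + 3*(t + 2) = -12 + 3*(2 + t) = -12 + (6 + 3*t) = -6 + 3*t)
Z = 14 (Z = -14 + 7*((3 - 2*7) + (-6 + 3*7)) = -14 + 7*((3 - 14) + (-6 + 21)) = -14 + 7*(-11 + 15) = -14 + 7*4 = -14 + 28 = 14)
Z² = 14² = 196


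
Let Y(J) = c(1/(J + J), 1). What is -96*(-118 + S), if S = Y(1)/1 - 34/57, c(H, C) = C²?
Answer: 214496/19 ≈ 11289.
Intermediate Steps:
Y(J) = 1 (Y(J) = 1² = 1)
S = 23/57 (S = 1/1 - 34/57 = 1*1 - 34*1/57 = 1 - 34/57 = 23/57 ≈ 0.40351)
-96*(-118 + S) = -96*(-118 + 23/57) = -96*(-6703)/57 = -1*(-214496/19) = 214496/19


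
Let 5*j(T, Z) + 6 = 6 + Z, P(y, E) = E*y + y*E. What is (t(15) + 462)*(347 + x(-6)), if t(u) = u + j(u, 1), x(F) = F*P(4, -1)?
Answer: 188494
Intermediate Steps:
P(y, E) = 2*E*y (P(y, E) = E*y + E*y = 2*E*y)
j(T, Z) = Z/5 (j(T, Z) = -6/5 + (6 + Z)/5 = -6/5 + (6/5 + Z/5) = Z/5)
x(F) = -8*F (x(F) = F*(2*(-1)*4) = F*(-8) = -8*F)
t(u) = 1/5 + u (t(u) = u + (1/5)*1 = u + 1/5 = 1/5 + u)
(t(15) + 462)*(347 + x(-6)) = ((1/5 + 15) + 462)*(347 - 8*(-6)) = (76/5 + 462)*(347 + 48) = (2386/5)*395 = 188494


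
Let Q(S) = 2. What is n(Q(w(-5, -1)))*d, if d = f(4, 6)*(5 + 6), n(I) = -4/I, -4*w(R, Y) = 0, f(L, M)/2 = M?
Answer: -264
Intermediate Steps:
f(L, M) = 2*M
w(R, Y) = 0 (w(R, Y) = -¼*0 = 0)
d = 132 (d = (2*6)*(5 + 6) = 12*11 = 132)
n(Q(w(-5, -1)))*d = -4/2*132 = -4*½*132 = -2*132 = -264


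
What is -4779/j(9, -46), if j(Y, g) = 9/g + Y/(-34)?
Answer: 207621/20 ≈ 10381.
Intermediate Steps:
j(Y, g) = 9/g - Y/34 (j(Y, g) = 9/g + Y*(-1/34) = 9/g - Y/34)
-4779/j(9, -46) = -4779/(9/(-46) - 1/34*9) = -4779/(9*(-1/46) - 9/34) = -4779/(-9/46 - 9/34) = -4779/(-180/391) = -4779*(-391/180) = 207621/20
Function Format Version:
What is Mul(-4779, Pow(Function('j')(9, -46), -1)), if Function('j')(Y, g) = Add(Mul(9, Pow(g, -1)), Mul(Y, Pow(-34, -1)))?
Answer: Rational(207621, 20) ≈ 10381.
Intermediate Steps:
Function('j')(Y, g) = Add(Mul(9, Pow(g, -1)), Mul(Rational(-1, 34), Y)) (Function('j')(Y, g) = Add(Mul(9, Pow(g, -1)), Mul(Y, Rational(-1, 34))) = Add(Mul(9, Pow(g, -1)), Mul(Rational(-1, 34), Y)))
Mul(-4779, Pow(Function('j')(9, -46), -1)) = Mul(-4779, Pow(Add(Mul(9, Pow(-46, -1)), Mul(Rational(-1, 34), 9)), -1)) = Mul(-4779, Pow(Add(Mul(9, Rational(-1, 46)), Rational(-9, 34)), -1)) = Mul(-4779, Pow(Add(Rational(-9, 46), Rational(-9, 34)), -1)) = Mul(-4779, Pow(Rational(-180, 391), -1)) = Mul(-4779, Rational(-391, 180)) = Rational(207621, 20)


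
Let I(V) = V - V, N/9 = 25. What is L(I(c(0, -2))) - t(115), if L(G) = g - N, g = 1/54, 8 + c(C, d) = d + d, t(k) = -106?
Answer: -6425/54 ≈ -118.98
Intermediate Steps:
N = 225 (N = 9*25 = 225)
c(C, d) = -8 + 2*d (c(C, d) = -8 + (d + d) = -8 + 2*d)
I(V) = 0
g = 1/54 ≈ 0.018519
L(G) = -12149/54 (L(G) = 1/54 - 1*225 = 1/54 - 225 = -12149/54)
L(I(c(0, -2))) - t(115) = -12149/54 - 1*(-106) = -12149/54 + 106 = -6425/54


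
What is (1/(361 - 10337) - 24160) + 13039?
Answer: -110943097/9976 ≈ -11121.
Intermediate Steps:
(1/(361 - 10337) - 24160) + 13039 = (1/(-9976) - 24160) + 13039 = (-1/9976 - 24160) + 13039 = -241020161/9976 + 13039 = -110943097/9976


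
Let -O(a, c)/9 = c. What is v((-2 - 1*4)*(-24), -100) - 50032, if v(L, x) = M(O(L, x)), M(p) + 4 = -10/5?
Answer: -50038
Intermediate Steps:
O(a, c) = -9*c
M(p) = -6 (M(p) = -4 - 10/5 = -4 - 10*1/5 = -4 - 2 = -6)
v(L, x) = -6
v((-2 - 1*4)*(-24), -100) - 50032 = -6 - 50032 = -50038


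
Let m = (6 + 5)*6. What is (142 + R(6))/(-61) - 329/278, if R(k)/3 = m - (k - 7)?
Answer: -115423/16958 ≈ -6.8064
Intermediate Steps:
m = 66 (m = 11*6 = 66)
R(k) = 219 - 3*k (R(k) = 3*(66 - (k - 7)) = 3*(66 - (-7 + k)) = 3*(66 + (7 - k)) = 3*(73 - k) = 219 - 3*k)
(142 + R(6))/(-61) - 329/278 = (142 + (219 - 3*6))/(-61) - 329/278 = (142 + (219 - 18))*(-1/61) - 329*1/278 = (142 + 201)*(-1/61) - 329/278 = 343*(-1/61) - 329/278 = -343/61 - 329/278 = -115423/16958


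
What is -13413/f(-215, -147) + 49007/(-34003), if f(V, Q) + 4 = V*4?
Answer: 137913397/9792864 ≈ 14.083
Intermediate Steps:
f(V, Q) = -4 + 4*V (f(V, Q) = -4 + V*4 = -4 + 4*V)
-13413/f(-215, -147) + 49007/(-34003) = -13413/(-4 + 4*(-215)) + 49007/(-34003) = -13413/(-4 - 860) + 49007*(-1/34003) = -13413/(-864) - 49007/34003 = -13413*(-1/864) - 49007/34003 = 4471/288 - 49007/34003 = 137913397/9792864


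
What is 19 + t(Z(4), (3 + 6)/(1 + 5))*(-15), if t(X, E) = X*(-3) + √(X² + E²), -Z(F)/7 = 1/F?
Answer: -239/4 - 15*√85/4 ≈ -94.323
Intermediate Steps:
Z(F) = -7/F
t(X, E) = √(E² + X²) - 3*X (t(X, E) = -3*X + √(E² + X²) = √(E² + X²) - 3*X)
19 + t(Z(4), (3 + 6)/(1 + 5))*(-15) = 19 + (√(((3 + 6)/(1 + 5))² + (-7/4)²) - (-21)/4)*(-15) = 19 + (√((9/6)² + (-7*¼)²) - (-21)/4)*(-15) = 19 + (√((9*(⅙))² + (-7/4)²) - 3*(-7/4))*(-15) = 19 + (√((3/2)² + 49/16) + 21/4)*(-15) = 19 + (√(9/4 + 49/16) + 21/4)*(-15) = 19 + (√(85/16) + 21/4)*(-15) = 19 + (√85/4 + 21/4)*(-15) = 19 + (21/4 + √85/4)*(-15) = 19 + (-315/4 - 15*√85/4) = -239/4 - 15*√85/4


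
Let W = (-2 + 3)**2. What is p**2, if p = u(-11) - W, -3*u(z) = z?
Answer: 64/9 ≈ 7.1111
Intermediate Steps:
u(z) = -z/3
W = 1 (W = 1**2 = 1)
p = 8/3 (p = -1/3*(-11) - 1*1 = 11/3 - 1 = 8/3 ≈ 2.6667)
p**2 = (8/3)**2 = 64/9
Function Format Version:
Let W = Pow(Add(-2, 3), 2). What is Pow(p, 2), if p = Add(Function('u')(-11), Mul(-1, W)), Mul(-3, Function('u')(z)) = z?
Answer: Rational(64, 9) ≈ 7.1111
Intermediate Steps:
Function('u')(z) = Mul(Rational(-1, 3), z)
W = 1 (W = Pow(1, 2) = 1)
p = Rational(8, 3) (p = Add(Mul(Rational(-1, 3), -11), Mul(-1, 1)) = Add(Rational(11, 3), -1) = Rational(8, 3) ≈ 2.6667)
Pow(p, 2) = Pow(Rational(8, 3), 2) = Rational(64, 9)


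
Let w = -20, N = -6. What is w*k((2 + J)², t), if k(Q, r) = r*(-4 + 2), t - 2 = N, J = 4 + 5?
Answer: -160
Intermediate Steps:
J = 9
t = -4 (t = 2 - 6 = -4)
k(Q, r) = -2*r (k(Q, r) = r*(-2) = -2*r)
w*k((2 + J)², t) = -(-40)*(-4) = -20*8 = -160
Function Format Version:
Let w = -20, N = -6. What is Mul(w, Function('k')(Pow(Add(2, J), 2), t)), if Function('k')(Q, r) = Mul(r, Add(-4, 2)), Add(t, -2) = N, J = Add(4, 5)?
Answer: -160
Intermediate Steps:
J = 9
t = -4 (t = Add(2, -6) = -4)
Function('k')(Q, r) = Mul(-2, r) (Function('k')(Q, r) = Mul(r, -2) = Mul(-2, r))
Mul(w, Function('k')(Pow(Add(2, J), 2), t)) = Mul(-20, Mul(-2, -4)) = Mul(-20, 8) = -160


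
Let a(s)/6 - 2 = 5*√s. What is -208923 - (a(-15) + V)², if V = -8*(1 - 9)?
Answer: -201199 - 4560*I*√15 ≈ -2.012e+5 - 17661.0*I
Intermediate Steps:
a(s) = 12 + 30*√s (a(s) = 12 + 6*(5*√s) = 12 + 30*√s)
V = 64 (V = -8*(-8) = 64)
-208923 - (a(-15) + V)² = -208923 - ((12 + 30*√(-15)) + 64)² = -208923 - ((12 + 30*(I*√15)) + 64)² = -208923 - ((12 + 30*I*√15) + 64)² = -208923 - (76 + 30*I*√15)²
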